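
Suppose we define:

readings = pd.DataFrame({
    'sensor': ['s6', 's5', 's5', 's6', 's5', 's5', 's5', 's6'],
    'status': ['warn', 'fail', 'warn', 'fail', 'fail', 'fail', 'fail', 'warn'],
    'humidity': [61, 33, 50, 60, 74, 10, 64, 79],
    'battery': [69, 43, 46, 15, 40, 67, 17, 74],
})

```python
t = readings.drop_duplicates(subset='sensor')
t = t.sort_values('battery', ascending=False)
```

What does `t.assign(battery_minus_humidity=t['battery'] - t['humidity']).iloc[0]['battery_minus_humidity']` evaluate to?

8

drop duplicate sensor (keep=first):
  sensor status  humidity  battery
0     s6   warn        61       69
1     s5   fail        33       43
sort by battery descending:
  sensor status  humidity  battery
0     s6   warn        61       69
1     s5   fail        33       43
add column battery_minus_humidity = t['battery'] - t['humidity']:
  sensor status  humidity  battery  battery_minus_humidity
0     s6   warn        61       69                       8
1     s5   fail        33       43                      10
value at position 0, column 'battery_minus_humidity' → 8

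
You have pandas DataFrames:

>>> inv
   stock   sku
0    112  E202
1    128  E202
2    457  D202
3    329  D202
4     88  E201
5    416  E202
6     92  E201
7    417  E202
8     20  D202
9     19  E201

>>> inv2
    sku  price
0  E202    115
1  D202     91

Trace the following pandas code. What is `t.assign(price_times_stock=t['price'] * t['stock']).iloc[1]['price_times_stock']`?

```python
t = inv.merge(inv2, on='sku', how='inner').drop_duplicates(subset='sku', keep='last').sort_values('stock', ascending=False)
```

1820

merge on 'sku' (how='inner') → 7 rows:
   stock   sku  price
0    112  E202    115
1    128  E202    115
2    457  D202     91
3    329  D202     91
4    416  E202    115
5    417  E202    115
6     20  D202     91
drop duplicate sku (keep=last):
   stock   sku  price
5    417  E202    115
6     20  D202     91
sort by stock descending:
   stock   sku  price
5    417  E202    115
6     20  D202     91
add column price_times_stock = t['price'] * t['stock']:
   stock   sku  price  price_times_stock
5    417  E202    115              47955
6     20  D202     91               1820
Hence 1820.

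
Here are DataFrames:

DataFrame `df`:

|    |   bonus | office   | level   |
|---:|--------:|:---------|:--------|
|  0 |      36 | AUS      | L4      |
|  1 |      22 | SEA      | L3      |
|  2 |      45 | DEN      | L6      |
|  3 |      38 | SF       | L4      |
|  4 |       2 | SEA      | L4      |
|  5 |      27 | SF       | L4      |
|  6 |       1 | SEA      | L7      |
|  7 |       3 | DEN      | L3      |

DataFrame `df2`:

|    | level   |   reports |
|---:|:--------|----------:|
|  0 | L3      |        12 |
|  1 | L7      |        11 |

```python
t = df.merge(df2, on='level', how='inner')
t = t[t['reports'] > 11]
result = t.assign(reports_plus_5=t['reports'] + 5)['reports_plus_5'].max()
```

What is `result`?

17

merge on 'level' (how='inner') → 3 rows:
   bonus office level  reports
0     22    SEA    L3       12
1      1    SEA    L7       11
2      3    DEN    L3       12
filter rows where reports > 11:
   bonus office level  reports
0     22    SEA    L3       12
2      3    DEN    L3       12
add column reports_plus_5 = t['reports'] + 5:
   bonus office level  reports  reports_plus_5
0     22    SEA    L3       12              17
2      3    DEN    L3       12              17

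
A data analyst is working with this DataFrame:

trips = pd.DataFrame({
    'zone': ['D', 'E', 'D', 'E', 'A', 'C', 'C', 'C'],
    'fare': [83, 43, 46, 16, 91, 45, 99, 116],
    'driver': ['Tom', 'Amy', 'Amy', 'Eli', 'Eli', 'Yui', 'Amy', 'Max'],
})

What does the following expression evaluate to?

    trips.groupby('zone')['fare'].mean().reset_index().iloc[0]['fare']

group by zone, mean of fare:
zone
A    91.000000
C    86.666667
D    64.500000
E    29.500000
Name: fare, dtype: float64
reset_index():
  zone       fare
0    A  91.000000
1    C  86.666667
2    D  64.500000
3    E  29.500000
So iloc[0]['fare'] = 91.0.

91.0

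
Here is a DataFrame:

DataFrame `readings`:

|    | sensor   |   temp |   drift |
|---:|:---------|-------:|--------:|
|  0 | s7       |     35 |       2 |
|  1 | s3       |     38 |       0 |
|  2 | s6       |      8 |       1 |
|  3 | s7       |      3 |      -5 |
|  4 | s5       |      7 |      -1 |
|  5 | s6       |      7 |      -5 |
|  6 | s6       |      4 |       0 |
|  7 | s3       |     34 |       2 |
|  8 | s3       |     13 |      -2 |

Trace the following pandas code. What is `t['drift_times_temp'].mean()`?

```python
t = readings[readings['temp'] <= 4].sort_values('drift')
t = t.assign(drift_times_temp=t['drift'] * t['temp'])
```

-7.5

filter rows where temp <= 4:
  sensor  temp  drift
3     s7     3     -5
6     s6     4      0
sort by drift:
  sensor  temp  drift
3     s7     3     -5
6     s6     4      0
add column drift_times_temp = t['drift'] * t['temp']:
  sensor  temp  drift  drift_times_temp
3     s7     3     -5               -15
6     s6     4      0                 0
Reading off the mean of column 'drift_times_temp', we get -7.5.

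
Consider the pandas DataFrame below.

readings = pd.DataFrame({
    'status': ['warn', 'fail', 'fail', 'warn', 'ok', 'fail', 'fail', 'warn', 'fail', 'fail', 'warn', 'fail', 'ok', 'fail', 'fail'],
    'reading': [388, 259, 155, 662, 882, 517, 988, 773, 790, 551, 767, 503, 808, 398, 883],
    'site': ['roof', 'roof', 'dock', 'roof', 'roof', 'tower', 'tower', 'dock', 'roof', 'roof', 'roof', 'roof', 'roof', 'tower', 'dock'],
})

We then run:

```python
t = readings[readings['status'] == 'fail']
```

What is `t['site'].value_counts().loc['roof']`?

filter rows where status == 'fail':
   status  reading   site
1    fail      259   roof
2    fail      155   dock
5    fail      517  tower
6    fail      988  tower
8    fail      790   roof
9    fail      551   roof
11   fail      503   roof
13   fail      398  tower
14   fail      883   dock
value_counts of site:
site
roof     4
tower    3
dock     2
Name: count, dtype: int64
value at index 'roof' → 4

4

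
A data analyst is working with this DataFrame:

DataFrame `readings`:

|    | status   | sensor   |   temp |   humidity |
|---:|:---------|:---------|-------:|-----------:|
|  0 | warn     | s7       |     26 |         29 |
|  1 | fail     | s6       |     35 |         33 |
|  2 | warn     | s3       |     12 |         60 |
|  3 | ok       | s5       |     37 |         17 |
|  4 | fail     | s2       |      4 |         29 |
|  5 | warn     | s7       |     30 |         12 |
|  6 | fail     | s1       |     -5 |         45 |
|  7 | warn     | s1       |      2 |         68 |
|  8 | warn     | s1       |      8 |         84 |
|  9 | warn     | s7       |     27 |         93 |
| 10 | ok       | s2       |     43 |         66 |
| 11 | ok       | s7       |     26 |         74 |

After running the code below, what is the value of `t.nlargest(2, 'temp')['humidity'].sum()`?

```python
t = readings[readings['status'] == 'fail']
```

filter rows where status == 'fail':
  status sensor  temp  humidity
1   fail     s6    35        33
4   fail     s2     4        29
6   fail     s1    -5        45
take 2 rows with largest temp:
  status sensor  temp  humidity
1   fail     s6    35        33
4   fail     s2     4        29
The sum of column 'humidity' is 62.

62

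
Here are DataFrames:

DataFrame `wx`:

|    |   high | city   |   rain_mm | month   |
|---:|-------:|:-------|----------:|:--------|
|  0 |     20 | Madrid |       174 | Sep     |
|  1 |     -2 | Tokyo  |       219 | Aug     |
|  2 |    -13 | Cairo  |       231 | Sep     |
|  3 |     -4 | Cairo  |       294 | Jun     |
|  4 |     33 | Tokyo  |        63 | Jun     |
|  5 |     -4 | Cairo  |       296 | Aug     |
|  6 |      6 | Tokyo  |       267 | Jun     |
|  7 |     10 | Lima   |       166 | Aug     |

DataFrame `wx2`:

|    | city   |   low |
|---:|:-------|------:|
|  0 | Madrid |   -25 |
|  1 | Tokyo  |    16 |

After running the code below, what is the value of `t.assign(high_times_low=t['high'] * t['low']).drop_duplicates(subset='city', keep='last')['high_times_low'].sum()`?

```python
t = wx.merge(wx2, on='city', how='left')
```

merge on 'city' (how='left') → 8 rows:
   high    city  rain_mm month   low
0    20  Madrid      174   Sep -25.0
1    -2   Tokyo      219   Aug  16.0
2   -13   Cairo      231   Sep   NaN
3    -4   Cairo      294   Jun   NaN
4    33   Tokyo       63   Jun  16.0
5    -4   Cairo      296   Aug   NaN
6     6   Tokyo      267   Jun  16.0
7    10    Lima      166   Aug   NaN
add column high_times_low = t['high'] * t['low']:
   high    city  rain_mm month   low  high_times_low
0    20  Madrid      174   Sep -25.0          -500.0
1    -2   Tokyo      219   Aug  16.0           -32.0
2   -13   Cairo      231   Sep   NaN             NaN
3    -4   Cairo      294   Jun   NaN             NaN
4    33   Tokyo       63   Jun  16.0           528.0
5    -4   Cairo      296   Aug   NaN             NaN
6     6   Tokyo      267   Jun  16.0            96.0
7    10    Lima      166   Aug   NaN             NaN
drop duplicate city (keep=last):
   high    city  rain_mm month   low  high_times_low
0    20  Madrid      174   Sep -25.0          -500.0
5    -4   Cairo      296   Aug   NaN             NaN
6     6   Tokyo      267   Jun  16.0            96.0
7    10    Lima      166   Aug   NaN             NaN
Taking the sum of column 'high_times_low' gives -404.0.

-404.0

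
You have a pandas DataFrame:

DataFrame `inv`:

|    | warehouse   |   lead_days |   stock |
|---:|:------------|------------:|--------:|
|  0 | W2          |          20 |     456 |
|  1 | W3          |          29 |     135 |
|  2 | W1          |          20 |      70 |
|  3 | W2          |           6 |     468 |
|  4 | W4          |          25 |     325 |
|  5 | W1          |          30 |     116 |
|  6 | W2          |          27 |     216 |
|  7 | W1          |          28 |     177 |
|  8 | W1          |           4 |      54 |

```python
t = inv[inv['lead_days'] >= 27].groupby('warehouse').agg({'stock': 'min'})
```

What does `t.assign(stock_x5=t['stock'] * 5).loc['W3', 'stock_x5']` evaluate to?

675

filter rows where lead_days >= 27:
  warehouse  lead_days  stock
1        W3         29    135
5        W1         30    116
6        W2         27    216
7        W1         28    177
group by warehouse, min of stock:
           stock
warehouse       
W1           116
W2           216
W3           135
add column stock_x5 = t['stock'] * 5:
           stock  stock_x5
warehouse                 
W1           116       580
W2           216      1080
W3           135       675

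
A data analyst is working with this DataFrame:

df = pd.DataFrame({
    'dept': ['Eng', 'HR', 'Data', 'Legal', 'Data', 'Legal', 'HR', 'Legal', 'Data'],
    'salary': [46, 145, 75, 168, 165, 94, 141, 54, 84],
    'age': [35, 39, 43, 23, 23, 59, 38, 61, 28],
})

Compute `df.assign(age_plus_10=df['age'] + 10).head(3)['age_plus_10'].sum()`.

147

add column age_plus_10 = df['age'] + 10:
    dept  salary  age  age_plus_10
0    Eng      46   35           45
1     HR     145   39           49
2   Data      75   43           53
3  Legal     168   23           33
4   Data     165   23           33
5  Legal      94   59           69
6     HR     141   38           48
7  Legal      54   61           71
8   Data      84   28           38
take first 3 rows:
   dept  salary  age  age_plus_10
0   Eng      46   35           45
1    HR     145   39           49
2  Data      75   43           53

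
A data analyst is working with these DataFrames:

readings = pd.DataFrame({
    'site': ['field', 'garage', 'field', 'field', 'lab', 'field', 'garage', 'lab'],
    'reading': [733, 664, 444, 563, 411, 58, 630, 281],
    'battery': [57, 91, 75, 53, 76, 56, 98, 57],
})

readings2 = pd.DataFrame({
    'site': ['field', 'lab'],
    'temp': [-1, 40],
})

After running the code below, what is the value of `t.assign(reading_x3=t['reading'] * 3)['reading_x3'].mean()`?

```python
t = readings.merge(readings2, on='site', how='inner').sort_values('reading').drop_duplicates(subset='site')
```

merge on 'site' (how='inner') → 6 rows:
    site  reading  battery  temp
0  field      733       57    -1
1  field      444       75    -1
2  field      563       53    -1
3    lab      411       76    40
4  field       58       56    -1
5    lab      281       57    40
sort by reading:
    site  reading  battery  temp
4  field       58       56    -1
5    lab      281       57    40
3    lab      411       76    40
1  field      444       75    -1
2  field      563       53    -1
0  field      733       57    -1
drop duplicate site (keep=first):
    site  reading  battery  temp
4  field       58       56    -1
5    lab      281       57    40
add column reading_x3 = t['reading'] * 3:
    site  reading  battery  temp  reading_x3
4  field       58       56    -1         174
5    lab      281       57    40         843
The mean of column 'reading_x3' is 508.5.

508.5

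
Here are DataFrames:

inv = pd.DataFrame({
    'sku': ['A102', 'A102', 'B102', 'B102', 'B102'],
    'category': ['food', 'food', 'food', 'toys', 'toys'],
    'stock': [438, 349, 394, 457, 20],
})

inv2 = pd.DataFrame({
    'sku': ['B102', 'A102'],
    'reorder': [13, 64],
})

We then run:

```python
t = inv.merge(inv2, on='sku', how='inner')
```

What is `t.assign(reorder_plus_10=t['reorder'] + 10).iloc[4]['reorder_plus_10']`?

merge on 'sku' (how='inner') → 5 rows:
    sku category  stock  reorder
0  A102     food    438       64
1  A102     food    349       64
2  B102     food    394       13
3  B102     toys    457       13
4  B102     toys     20       13
add column reorder_plus_10 = t['reorder'] + 10:
    sku category  stock  reorder  reorder_plus_10
0  A102     food    438       64               74
1  A102     food    349       64               74
2  B102     food    394       13               23
3  B102     toys    457       13               23
4  B102     toys     20       13               23

23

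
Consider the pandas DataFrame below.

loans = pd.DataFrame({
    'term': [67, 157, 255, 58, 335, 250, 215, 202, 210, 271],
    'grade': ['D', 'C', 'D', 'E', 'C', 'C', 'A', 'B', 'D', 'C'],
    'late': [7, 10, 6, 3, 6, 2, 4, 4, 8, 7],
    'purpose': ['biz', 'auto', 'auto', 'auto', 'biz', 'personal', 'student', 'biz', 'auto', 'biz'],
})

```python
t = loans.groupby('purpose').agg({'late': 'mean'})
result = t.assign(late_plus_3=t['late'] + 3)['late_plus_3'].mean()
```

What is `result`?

7.6875

group by purpose, mean of late:
          late
purpose       
auto      6.75
biz       6.00
personal  2.00
student   4.00
add column late_plus_3 = t['late'] + 3:
          late  late_plus_3
purpose                    
auto      6.75         9.75
biz       6.00         9.00
personal  2.00         5.00
student   4.00         7.00
Reading off the mean of column 'late_plus_3', we get 7.6875.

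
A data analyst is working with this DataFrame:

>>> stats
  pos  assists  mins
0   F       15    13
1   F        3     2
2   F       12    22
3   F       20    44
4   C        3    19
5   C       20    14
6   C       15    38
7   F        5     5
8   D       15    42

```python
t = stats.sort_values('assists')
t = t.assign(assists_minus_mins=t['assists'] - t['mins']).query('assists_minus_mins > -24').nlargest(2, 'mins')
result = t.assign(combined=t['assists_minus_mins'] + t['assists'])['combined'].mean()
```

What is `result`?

sort by assists:
  pos  assists  mins
1   F        3     2
4   C        3    19
7   F        5     5
2   F       12    22
0   F       15    13
6   C       15    38
8   D       15    42
3   F       20    44
5   C       20    14
add column assists_minus_mins = t['assists'] - t['mins']:
  pos  assists  mins  assists_minus_mins
1   F        3     2                   1
4   C        3    19                 -16
7   F        5     5                   0
2   F       12    22                 -10
0   F       15    13                   2
6   C       15    38                 -23
8   D       15    42                 -27
3   F       20    44                 -24
5   C       20    14                   6
filter rows where assists_minus_mins > -24:
  pos  assists  mins  assists_minus_mins
1   F        3     2                   1
4   C        3    19                 -16
7   F        5     5                   0
2   F       12    22                 -10
0   F       15    13                   2
6   C       15    38                 -23
5   C       20    14                   6
take 2 rows with largest mins:
  pos  assists  mins  assists_minus_mins
6   C       15    38                 -23
2   F       12    22                 -10
add column combined = t['assists_minus_mins'] + t['assists']:
  pos  assists  mins  assists_minus_mins  combined
6   C       15    38                 -23        -8
2   F       12    22                 -10         2
Reading off the mean of column 'combined', we get -3.0.

-3.0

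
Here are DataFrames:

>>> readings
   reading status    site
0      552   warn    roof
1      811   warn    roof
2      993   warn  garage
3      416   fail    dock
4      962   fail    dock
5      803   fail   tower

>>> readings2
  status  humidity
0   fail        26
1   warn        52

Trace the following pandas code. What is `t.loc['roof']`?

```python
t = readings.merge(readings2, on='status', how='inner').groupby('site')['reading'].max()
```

merge on 'status' (how='inner') → 6 rows:
   reading status    site  humidity
0      552   warn    roof        52
1      811   warn    roof        52
2      993   warn  garage        52
3      416   fail    dock        26
4      962   fail    dock        26
5      803   fail   tower        26
group by site, max of reading:
site
dock      962
garage    993
roof      811
tower     803
Name: reading, dtype: int64
Reading off the value at index 'roof', we get 811.

811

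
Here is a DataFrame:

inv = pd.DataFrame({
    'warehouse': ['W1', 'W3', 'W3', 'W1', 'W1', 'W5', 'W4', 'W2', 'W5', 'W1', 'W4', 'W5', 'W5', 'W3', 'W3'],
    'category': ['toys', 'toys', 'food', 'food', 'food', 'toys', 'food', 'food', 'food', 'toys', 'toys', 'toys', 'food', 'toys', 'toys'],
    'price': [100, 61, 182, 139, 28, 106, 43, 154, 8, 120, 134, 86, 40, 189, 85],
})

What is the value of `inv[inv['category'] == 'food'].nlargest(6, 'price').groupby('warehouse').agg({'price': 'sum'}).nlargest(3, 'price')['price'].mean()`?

167.666666667

filter rows where category == 'food':
   warehouse category  price
2         W3     food    182
3         W1     food    139
4         W1     food     28
6         W4     food     43
7         W2     food    154
8         W5     food      8
12        W5     food     40
take 6 rows with largest price:
   warehouse category  price
2         W3     food    182
7         W2     food    154
3         W1     food    139
6         W4     food     43
12        W5     food     40
4         W1     food     28
group by warehouse, sum of price:
           price
warehouse       
W1           167
W2           154
W3           182
W4            43
W5            40
take 3 rows with largest price:
           price
warehouse       
W3           182
W1           167
W2           154
Taking the mean of column 'price' gives 167.666666667.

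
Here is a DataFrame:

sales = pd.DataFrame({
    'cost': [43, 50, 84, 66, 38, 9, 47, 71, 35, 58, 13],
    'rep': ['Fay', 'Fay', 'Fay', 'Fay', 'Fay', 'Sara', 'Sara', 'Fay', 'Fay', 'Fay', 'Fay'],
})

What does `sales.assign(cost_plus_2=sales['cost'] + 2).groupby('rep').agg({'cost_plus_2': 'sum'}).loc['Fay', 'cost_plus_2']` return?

add column cost_plus_2 = sales['cost'] + 2:
    cost   rep  cost_plus_2
0     43   Fay           45
1     50   Fay           52
2     84   Fay           86
3     66   Fay           68
4     38   Fay           40
5      9  Sara           11
6     47  Sara           49
7     71   Fay           73
8     35   Fay           37
9     58   Fay           60
10    13   Fay           15
group by rep, sum of cost_plus_2:
      cost_plus_2
rep              
Fay           476
Sara           60

476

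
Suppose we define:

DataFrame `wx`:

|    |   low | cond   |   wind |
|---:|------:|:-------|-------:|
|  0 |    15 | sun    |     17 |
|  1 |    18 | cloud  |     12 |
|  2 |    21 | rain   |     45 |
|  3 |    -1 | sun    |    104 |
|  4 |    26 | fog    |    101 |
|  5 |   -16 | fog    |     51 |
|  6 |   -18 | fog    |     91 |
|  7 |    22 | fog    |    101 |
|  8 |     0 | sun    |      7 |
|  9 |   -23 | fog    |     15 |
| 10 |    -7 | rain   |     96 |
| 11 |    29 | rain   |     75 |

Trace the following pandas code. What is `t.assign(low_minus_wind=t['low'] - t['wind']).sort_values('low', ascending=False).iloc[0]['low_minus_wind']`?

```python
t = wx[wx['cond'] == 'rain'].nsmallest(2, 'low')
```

-24

filter rows where cond == 'rain':
    low  cond  wind
2    21  rain    45
10   -7  rain    96
11   29  rain    75
take 2 rows with smallest low:
    low  cond  wind
10   -7  rain    96
2    21  rain    45
add column low_minus_wind = t['low'] - t['wind']:
    low  cond  wind  low_minus_wind
10   -7  rain    96            -103
2    21  rain    45             -24
sort by low descending:
    low  cond  wind  low_minus_wind
2    21  rain    45             -24
10   -7  rain    96            -103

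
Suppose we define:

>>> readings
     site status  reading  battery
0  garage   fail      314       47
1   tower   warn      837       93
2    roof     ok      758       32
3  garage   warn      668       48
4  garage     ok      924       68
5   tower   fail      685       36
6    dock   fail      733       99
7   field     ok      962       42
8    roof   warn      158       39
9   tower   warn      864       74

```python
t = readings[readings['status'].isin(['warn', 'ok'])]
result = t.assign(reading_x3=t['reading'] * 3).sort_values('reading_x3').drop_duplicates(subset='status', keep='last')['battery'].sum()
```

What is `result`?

116

filter rows where status in ['warn', 'ok']:
     site status  reading  battery
1   tower   warn      837       93
2    roof     ok      758       32
3  garage   warn      668       48
4  garage     ok      924       68
7   field     ok      962       42
8    roof   warn      158       39
9   tower   warn      864       74
add column reading_x3 = t['reading'] * 3:
     site status  reading  battery  reading_x3
1   tower   warn      837       93        2511
2    roof     ok      758       32        2274
3  garage   warn      668       48        2004
4  garage     ok      924       68        2772
7   field     ok      962       42        2886
8    roof   warn      158       39         474
9   tower   warn      864       74        2592
sort by reading_x3:
     site status  reading  battery  reading_x3
8    roof   warn      158       39         474
3  garage   warn      668       48        2004
2    roof     ok      758       32        2274
1   tower   warn      837       93        2511
9   tower   warn      864       74        2592
4  garage     ok      924       68        2772
7   field     ok      962       42        2886
drop duplicate status (keep=last):
    site status  reading  battery  reading_x3
9  tower   warn      864       74        2592
7  field     ok      962       42        2886
Hence 116.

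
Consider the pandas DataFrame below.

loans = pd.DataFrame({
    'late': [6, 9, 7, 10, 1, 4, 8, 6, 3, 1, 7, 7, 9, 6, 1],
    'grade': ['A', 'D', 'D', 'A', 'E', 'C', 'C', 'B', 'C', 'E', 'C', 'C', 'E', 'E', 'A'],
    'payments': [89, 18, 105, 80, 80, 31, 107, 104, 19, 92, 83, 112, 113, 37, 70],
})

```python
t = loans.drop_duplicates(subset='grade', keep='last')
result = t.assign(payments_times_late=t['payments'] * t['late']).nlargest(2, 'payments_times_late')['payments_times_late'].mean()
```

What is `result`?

drop duplicate grade (keep=last):
    late grade  payments
2      7     D       105
7      6     B       104
11     7     C       112
13     6     E        37
14     1     A        70
add column payments_times_late = t['payments'] * t['late']:
    late grade  payments  payments_times_late
2      7     D       105                  735
7      6     B       104                  624
11     7     C       112                  784
13     6     E        37                  222
14     1     A        70                   70
take 2 rows with largest payments_times_late:
    late grade  payments  payments_times_late
11     7     C       112                  784
2      7     D       105                  735
The mean of column 'payments_times_late' is 759.5.

759.5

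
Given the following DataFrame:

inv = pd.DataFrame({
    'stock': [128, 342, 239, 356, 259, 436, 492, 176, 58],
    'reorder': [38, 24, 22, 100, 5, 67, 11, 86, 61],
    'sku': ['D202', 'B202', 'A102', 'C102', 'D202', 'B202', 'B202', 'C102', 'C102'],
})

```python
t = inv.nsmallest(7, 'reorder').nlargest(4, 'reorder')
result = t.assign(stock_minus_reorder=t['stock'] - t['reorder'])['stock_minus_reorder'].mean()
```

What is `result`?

take 7 rows with smallest reorder:
   stock  reorder   sku
4    259        5  D202
6    492       11  B202
2    239       22  A102
1    342       24  B202
0    128       38  D202
8     58       61  C102
5    436       67  B202
take 4 rows with largest reorder:
   stock  reorder   sku
5    436       67  B202
8     58       61  C102
0    128       38  D202
1    342       24  B202
add column stock_minus_reorder = t['stock'] - t['reorder']:
   stock  reorder   sku  stock_minus_reorder
5    436       67  B202                  369
8     58       61  C102                   -3
0    128       38  D202                   90
1    342       24  B202                  318

193.5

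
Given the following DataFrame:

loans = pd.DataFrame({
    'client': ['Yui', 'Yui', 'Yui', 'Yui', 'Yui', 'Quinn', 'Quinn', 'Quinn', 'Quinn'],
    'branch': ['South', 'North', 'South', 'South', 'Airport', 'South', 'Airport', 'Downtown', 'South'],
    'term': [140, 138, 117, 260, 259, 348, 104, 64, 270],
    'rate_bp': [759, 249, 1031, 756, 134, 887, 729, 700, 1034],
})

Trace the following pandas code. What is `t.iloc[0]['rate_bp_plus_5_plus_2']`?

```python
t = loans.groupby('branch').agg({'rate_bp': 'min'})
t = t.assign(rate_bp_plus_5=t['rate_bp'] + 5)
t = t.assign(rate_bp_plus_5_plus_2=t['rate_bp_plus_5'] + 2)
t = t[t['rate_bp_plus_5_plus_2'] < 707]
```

group by branch, min of rate_bp:
          rate_bp
branch           
Airport       134
Downtown      700
North         249
South         756
add column rate_bp_plus_5 = t['rate_bp'] + 5:
          rate_bp  rate_bp_plus_5
branch                           
Airport       134             139
Downtown      700             705
North         249             254
South         756             761
add column rate_bp_plus_5_plus_2 = t['rate_bp_plus_5'] + 2:
          rate_bp  rate_bp_plus_5  rate_bp_plus_5_plus_2
branch                                                  
Airport       134             139                    141
Downtown      700             705                    707
North         249             254                    256
South         756             761                    763
filter rows where rate_bp_plus_5_plus_2 < 707:
         rate_bp  rate_bp_plus_5  rate_bp_plus_5_plus_2
branch                                                 
Airport      134             139                    141
North        249             254                    256
The value at position 0, column 'rate_bp_plus_5_plus_2' is 141.

141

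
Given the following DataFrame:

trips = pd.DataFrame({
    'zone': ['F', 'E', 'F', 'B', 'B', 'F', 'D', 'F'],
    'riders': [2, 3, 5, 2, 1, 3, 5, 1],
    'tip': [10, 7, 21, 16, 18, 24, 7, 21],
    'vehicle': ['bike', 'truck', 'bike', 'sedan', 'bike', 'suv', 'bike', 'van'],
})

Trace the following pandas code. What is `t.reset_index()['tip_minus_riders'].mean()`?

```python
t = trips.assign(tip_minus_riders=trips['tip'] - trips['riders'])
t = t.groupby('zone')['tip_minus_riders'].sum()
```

add column tip_minus_riders = trips['tip'] - trips['riders']:
  zone  riders  tip vehicle  tip_minus_riders
0    F       2   10    bike                 8
1    E       3    7   truck                 4
2    F       5   21    bike                16
3    B       2   16   sedan                14
4    B       1   18    bike                17
5    F       3   24     suv                21
6    D       5    7    bike                 2
7    F       1   21     van                20
group by zone, sum of tip_minus_riders:
zone
B    31
D     2
E     4
F    65
Name: tip_minus_riders, dtype: int64
reset_index():
  zone  tip_minus_riders
0    B                31
1    D                 2
2    E                 4
3    F                65
mean of column 'tip_minus_riders' → 25.5

25.5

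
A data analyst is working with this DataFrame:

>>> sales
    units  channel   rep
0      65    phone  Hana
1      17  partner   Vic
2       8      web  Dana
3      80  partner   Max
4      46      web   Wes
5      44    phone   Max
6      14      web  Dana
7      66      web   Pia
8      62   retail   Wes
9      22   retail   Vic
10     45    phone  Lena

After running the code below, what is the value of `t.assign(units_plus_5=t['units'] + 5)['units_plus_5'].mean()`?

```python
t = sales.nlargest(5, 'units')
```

take 5 rows with largest units:
   units  channel   rep
3     80  partner   Max
7     66      web   Pia
0     65    phone  Hana
8     62   retail   Wes
4     46      web   Wes
add column units_plus_5 = t['units'] + 5:
   units  channel   rep  units_plus_5
3     80  partner   Max            85
7     66      web   Pia            71
0     65    phone  Hana            70
8     62   retail   Wes            67
4     46      web   Wes            51

68.8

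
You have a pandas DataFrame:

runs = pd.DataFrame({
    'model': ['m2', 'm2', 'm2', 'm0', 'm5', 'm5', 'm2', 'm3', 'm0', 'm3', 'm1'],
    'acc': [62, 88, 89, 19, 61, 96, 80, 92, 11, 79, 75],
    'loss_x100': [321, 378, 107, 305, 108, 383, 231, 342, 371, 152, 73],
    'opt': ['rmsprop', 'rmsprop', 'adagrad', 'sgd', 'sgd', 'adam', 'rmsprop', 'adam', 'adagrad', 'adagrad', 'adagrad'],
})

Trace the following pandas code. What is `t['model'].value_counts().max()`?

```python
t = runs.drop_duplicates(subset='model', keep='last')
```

drop duplicate model (keep=last):
   model  acc  loss_x100      opt
5     m5   96        383     adam
6     m2   80        231  rmsprop
8     m0   11        371  adagrad
9     m3   79        152  adagrad
10    m1   75         73  adagrad
value_counts of model:
model
m5    1
m2    1
m0    1
m3    1
m1    1
Name: count, dtype: int64
So max() = 1.

1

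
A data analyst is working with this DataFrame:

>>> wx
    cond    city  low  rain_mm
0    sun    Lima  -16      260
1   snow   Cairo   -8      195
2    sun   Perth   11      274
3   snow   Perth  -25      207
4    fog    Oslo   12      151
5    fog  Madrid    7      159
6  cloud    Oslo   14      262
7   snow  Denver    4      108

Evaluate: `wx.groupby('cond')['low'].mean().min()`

group by cond, mean of low:
cond
cloud    14.000000
fog       9.500000
snow     -9.666667
sun      -2.500000
Name: low, dtype: float64

-9.66666666667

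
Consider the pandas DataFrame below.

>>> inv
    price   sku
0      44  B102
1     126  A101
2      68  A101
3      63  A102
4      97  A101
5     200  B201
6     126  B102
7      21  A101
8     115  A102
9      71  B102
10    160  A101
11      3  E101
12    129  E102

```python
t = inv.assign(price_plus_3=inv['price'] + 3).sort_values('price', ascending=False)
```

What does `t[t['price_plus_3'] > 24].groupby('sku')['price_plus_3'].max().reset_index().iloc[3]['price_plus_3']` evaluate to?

203

add column price_plus_3 = inv['price'] + 3:
    price   sku  price_plus_3
0      44  B102            47
1     126  A101           129
2      68  A101            71
3      63  A102            66
4      97  A101           100
5     200  B201           203
6     126  B102           129
7      21  A101            24
8     115  A102           118
9      71  B102            74
10    160  A101           163
11      3  E101             6
12    129  E102           132
sort by price descending:
    price   sku  price_plus_3
5     200  B201           203
10    160  A101           163
12    129  E102           132
1     126  A101           129
6     126  B102           129
8     115  A102           118
4      97  A101           100
9      71  B102            74
2      68  A101            71
3      63  A102            66
0      44  B102            47
7      21  A101            24
11      3  E101             6
filter rows where price_plus_3 > 24:
    price   sku  price_plus_3
5     200  B201           203
10    160  A101           163
12    129  E102           132
1     126  A101           129
6     126  B102           129
8     115  A102           118
4      97  A101           100
9      71  B102            74
2      68  A101            71
3      63  A102            66
0      44  B102            47
group by sku, max of price_plus_3:
sku
A101    163
A102    118
B102    129
B201    203
E102    132
Name: price_plus_3, dtype: int64
reset_index():
    sku  price_plus_3
0  A101           163
1  A102           118
2  B102           129
3  B201           203
4  E102           132
Taking the value at position 3, column 'price_plus_3' gives 203.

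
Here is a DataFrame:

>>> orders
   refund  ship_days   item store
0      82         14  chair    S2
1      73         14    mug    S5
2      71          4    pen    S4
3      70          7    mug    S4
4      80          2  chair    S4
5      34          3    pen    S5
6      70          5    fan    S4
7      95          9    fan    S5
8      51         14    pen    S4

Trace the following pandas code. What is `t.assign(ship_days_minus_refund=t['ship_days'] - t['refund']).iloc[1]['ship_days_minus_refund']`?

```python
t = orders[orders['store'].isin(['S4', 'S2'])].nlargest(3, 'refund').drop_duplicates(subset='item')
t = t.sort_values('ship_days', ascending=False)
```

-67

filter rows where store in ['S4', 'S2']:
   refund  ship_days   item store
0      82         14  chair    S2
2      71          4    pen    S4
3      70          7    mug    S4
4      80          2  chair    S4
6      70          5    fan    S4
8      51         14    pen    S4
take 3 rows with largest refund:
   refund  ship_days   item store
0      82         14  chair    S2
4      80          2  chair    S4
2      71          4    pen    S4
drop duplicate item (keep=first):
   refund  ship_days   item store
0      82         14  chair    S2
2      71          4    pen    S4
sort by ship_days descending:
   refund  ship_days   item store
0      82         14  chair    S2
2      71          4    pen    S4
add column ship_days_minus_refund = t['ship_days'] - t['refund']:
   refund  ship_days   item store  ship_days_minus_refund
0      82         14  chair    S2                     -68
2      71          4    pen    S4                     -67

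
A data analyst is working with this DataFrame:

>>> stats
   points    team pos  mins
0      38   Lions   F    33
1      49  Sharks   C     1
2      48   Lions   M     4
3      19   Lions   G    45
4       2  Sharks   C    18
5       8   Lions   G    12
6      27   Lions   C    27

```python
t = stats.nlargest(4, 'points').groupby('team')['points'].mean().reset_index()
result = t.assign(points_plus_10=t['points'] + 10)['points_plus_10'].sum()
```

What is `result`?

106.666666667

take 4 rows with largest points:
   points    team pos  mins
1      49  Sharks   C     1
2      48   Lions   M     4
0      38   Lions   F    33
6      27   Lions   C    27
group by team, mean of points:
team
Lions     37.666667
Sharks    49.000000
Name: points, dtype: float64
reset_index():
     team     points
0   Lions  37.666667
1  Sharks  49.000000
add column points_plus_10 = t['points'] + 10:
     team     points  points_plus_10
0   Lions  37.666667       47.666667
1  Sharks  49.000000       59.000000
Hence 106.666666667.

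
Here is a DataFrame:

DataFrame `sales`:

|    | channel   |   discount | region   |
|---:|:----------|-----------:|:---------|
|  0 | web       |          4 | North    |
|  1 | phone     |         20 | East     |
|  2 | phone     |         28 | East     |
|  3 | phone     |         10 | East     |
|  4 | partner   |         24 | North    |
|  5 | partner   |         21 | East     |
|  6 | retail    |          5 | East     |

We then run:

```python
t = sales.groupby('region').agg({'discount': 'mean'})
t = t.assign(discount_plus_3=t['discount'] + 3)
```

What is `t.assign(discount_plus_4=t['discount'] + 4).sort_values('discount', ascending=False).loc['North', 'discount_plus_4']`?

18.0

group by region, mean of discount:
        discount
region          
East        16.8
North       14.0
add column discount_plus_3 = t['discount'] + 3:
        discount  discount_plus_3
region                           
East        16.8             19.8
North       14.0             17.0
add column discount_plus_4 = t['discount'] + 4:
        discount  discount_plus_3  discount_plus_4
region                                            
East        16.8             19.8             20.8
North       14.0             17.0             18.0
sort by discount descending:
        discount  discount_plus_3  discount_plus_4
region                                            
East        16.8             19.8             20.8
North       14.0             17.0             18.0
Finally, value at row 'North', column 'discount_plus_4' = 18.0.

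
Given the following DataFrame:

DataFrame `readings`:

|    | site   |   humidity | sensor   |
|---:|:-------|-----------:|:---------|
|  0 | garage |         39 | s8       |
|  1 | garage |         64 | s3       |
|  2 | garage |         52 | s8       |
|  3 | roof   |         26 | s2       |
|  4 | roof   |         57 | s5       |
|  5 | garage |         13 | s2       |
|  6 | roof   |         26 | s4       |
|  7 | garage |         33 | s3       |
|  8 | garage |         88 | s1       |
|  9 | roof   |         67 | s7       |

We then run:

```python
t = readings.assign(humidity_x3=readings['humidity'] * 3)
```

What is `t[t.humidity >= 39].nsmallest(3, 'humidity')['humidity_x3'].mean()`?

add column humidity_x3 = readings['humidity'] * 3:
     site  humidity sensor  humidity_x3
0  garage        39     s8          117
1  garage        64     s3          192
2  garage        52     s8          156
3    roof        26     s2           78
4    roof        57     s5          171
5  garage        13     s2           39
6    roof        26     s4           78
7  garage        33     s3           99
8  garage        88     s1          264
9    roof        67     s7          201
filter rows where humidity >= 39:
     site  humidity sensor  humidity_x3
0  garage        39     s8          117
1  garage        64     s3          192
2  garage        52     s8          156
4    roof        57     s5          171
8  garage        88     s1          264
9    roof        67     s7          201
take 3 rows with smallest humidity:
     site  humidity sensor  humidity_x3
0  garage        39     s8          117
2  garage        52     s8          156
4    roof        57     s5          171
Taking the mean of column 'humidity_x3' gives 148.0.

148.0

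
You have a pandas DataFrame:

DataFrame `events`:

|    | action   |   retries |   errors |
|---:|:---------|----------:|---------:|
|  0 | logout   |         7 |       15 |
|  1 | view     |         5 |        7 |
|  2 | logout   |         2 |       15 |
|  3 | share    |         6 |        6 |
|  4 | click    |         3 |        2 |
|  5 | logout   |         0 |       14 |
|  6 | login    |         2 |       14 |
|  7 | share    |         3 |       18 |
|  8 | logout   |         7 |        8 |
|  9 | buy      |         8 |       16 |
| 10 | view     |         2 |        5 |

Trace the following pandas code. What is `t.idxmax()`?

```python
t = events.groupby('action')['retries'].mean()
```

buy

group by action, mean of retries:
action
buy       8.0
click     3.0
login     2.0
logout    4.0
share     4.5
view      3.5
Name: retries, dtype: float64
So idxmax() = buy.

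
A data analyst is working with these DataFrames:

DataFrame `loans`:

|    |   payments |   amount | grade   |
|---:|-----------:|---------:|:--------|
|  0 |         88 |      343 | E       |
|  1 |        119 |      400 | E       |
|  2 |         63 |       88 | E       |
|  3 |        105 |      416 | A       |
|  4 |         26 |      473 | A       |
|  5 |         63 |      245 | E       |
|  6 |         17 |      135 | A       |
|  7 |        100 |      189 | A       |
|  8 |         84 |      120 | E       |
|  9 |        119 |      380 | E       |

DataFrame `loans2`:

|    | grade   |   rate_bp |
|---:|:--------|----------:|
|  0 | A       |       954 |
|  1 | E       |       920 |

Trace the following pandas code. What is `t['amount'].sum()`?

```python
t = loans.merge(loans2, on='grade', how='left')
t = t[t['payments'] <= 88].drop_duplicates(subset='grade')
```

816

merge on 'grade' (how='left') → 10 rows:
   payments  amount grade  rate_bp
0        88     343     E      920
1       119     400     E      920
2        63      88     E      920
3       105     416     A      954
4        26     473     A      954
5        63     245     E      920
6        17     135     A      954
7       100     189     A      954
8        84     120     E      920
9       119     380     E      920
filter rows where payments <= 88:
   payments  amount grade  rate_bp
0        88     343     E      920
2        63      88     E      920
4        26     473     A      954
5        63     245     E      920
6        17     135     A      954
8        84     120     E      920
drop duplicate grade (keep=first):
   payments  amount grade  rate_bp
0        88     343     E      920
4        26     473     A      954
So sum() = 816.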